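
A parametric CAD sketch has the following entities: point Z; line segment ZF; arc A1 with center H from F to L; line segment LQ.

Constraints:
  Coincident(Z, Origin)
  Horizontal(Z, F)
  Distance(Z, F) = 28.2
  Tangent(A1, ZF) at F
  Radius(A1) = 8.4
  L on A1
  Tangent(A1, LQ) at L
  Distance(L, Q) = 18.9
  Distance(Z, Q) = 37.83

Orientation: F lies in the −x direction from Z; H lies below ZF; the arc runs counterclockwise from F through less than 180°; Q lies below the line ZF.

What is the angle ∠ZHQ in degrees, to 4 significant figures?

96.49°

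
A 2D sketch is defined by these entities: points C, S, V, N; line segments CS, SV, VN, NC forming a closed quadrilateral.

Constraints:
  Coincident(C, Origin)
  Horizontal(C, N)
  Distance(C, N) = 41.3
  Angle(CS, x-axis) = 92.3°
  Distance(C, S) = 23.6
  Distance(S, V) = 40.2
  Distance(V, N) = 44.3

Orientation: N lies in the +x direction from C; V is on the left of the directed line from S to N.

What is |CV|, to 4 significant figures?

55.27

C is at the origin; C and N share the same y with |CN| = 41.3 and N in +x, so N = (41.3, 0). CS runs at 92.3° with |CS| = 23.6, so S = (-0.9471, 23.58). V is determined by |SV| = 40.2 and |VN| = 44.3 together: it lies at the intersection of circle(S, 40.2) and circle(N, 44.3). With |SN| = 48.38, the foot of the radical line on SN is 20.61 from S and the perpendicular offset is √(40.2² − 20.61²) = 34.51. Taking the left-of-SN solution: V = (33.87, 43.67).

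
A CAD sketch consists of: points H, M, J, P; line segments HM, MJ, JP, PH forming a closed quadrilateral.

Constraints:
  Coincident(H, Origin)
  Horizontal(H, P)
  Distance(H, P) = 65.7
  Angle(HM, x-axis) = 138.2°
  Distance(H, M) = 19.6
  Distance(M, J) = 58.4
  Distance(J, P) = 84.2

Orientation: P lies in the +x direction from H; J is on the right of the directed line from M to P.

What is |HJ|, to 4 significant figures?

45.01

Checks: |MJ| = 58.40 ✓; |JP| = 84.20 ✓.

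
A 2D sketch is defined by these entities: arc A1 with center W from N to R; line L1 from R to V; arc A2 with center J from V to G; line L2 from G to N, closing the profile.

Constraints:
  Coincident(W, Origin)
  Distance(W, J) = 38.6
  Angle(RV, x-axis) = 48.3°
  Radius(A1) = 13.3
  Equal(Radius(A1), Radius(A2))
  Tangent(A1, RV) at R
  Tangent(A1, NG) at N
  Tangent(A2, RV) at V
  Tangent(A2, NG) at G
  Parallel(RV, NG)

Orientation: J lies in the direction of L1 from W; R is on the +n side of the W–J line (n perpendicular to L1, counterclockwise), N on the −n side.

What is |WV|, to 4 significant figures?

40.83

The slot axis is L1's direction at 48.3°, so u = (cos 48.3°, sin 48.3°) = (0.6652, 0.7466) and n = (−sin 48.3°, cos 48.3°) = (-0.7466, 0.6652). W is at the origin and J lies 38.6 along u from W, so J = 38.6·u = (25.68, 28.82). Tangency of A1 to both parallel lines with radius 13.3 puts R and N at W ± 13.3·n: R = (-9.930, 8.848), N = (9.930, -8.848). Equal radii place V and G the same way about J: V = J + 13.3·n = (15.75, 37.67), G = J − 13.3·n = (35.61, 19.97). Then |WV| = |V − W| = 40.83.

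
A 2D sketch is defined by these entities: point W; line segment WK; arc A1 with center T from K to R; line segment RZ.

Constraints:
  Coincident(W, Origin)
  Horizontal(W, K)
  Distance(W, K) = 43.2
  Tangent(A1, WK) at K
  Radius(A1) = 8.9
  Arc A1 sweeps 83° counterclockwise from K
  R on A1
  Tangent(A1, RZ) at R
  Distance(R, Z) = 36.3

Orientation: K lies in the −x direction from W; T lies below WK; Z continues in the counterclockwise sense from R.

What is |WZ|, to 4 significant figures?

71.48

W is at the origin; W and K share the same y with |WK| = 43.2 and K on the −x side, so K = (-43.20, 0.000). A1 meets WK tangentially, so TK is at right angles to WK, so T = K + (0, -8.9) = (-43.20, -8.900). On A1, K sits at bearing 90° from T; an 83° counterclockwise sweep puts R at bearing 173°, so R = T + 8.9·(cos 173°, sin 173°) = (-52.03, -7.815). The tangent condition forces TR to be normal to RZ, so RZ runs along (−sin 173°, cos 173°); with |RZ| = 36.3, Z = (-56.46, -43.84). Then |WZ| = |Z − W| = 71.48.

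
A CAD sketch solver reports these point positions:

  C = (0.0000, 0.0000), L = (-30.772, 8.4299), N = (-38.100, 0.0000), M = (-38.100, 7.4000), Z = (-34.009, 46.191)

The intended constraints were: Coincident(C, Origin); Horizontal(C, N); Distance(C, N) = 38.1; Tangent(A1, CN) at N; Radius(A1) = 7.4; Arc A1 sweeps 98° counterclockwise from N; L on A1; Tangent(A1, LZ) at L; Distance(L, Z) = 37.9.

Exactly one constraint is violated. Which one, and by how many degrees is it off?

Tangent(A1, LZ) at L — off by 3.10°.

C = (0.00, 0.00) ✓; C.y = 0.00, N.y = 0.00 ✓; |CN| = 38.10 ✓; ∠(MN, NC) = 90.00° ✓; |MN| = 7.400 ✓; bearing(M→L) − bearing(M→N) = 98.00° ✓; |ML| = 7.400 ✓; ∠(ML, LZ) = 93.10° ✗; |LZ| = 37.90 ✓.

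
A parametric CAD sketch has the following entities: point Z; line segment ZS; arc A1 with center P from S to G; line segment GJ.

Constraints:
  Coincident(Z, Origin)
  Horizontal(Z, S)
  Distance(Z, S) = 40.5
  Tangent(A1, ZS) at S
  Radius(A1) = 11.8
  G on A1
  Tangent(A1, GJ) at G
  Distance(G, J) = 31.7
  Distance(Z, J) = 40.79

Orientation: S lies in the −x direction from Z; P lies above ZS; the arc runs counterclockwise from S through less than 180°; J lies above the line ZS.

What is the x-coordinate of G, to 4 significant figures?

-29.56

Checks: |PG| = 11.80 ✓; ∠(PG, GJ) = 90.00° ✓; |GJ| = 31.70 ✓; |ZJ| = 40.79 ✓.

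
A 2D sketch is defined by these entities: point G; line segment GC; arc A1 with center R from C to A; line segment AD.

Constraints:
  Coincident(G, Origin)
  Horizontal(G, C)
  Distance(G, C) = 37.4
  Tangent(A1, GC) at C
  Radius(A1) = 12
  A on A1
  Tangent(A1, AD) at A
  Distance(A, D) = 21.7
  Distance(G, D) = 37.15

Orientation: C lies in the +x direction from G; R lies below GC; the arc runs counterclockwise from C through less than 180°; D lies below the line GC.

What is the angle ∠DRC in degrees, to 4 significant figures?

138.7°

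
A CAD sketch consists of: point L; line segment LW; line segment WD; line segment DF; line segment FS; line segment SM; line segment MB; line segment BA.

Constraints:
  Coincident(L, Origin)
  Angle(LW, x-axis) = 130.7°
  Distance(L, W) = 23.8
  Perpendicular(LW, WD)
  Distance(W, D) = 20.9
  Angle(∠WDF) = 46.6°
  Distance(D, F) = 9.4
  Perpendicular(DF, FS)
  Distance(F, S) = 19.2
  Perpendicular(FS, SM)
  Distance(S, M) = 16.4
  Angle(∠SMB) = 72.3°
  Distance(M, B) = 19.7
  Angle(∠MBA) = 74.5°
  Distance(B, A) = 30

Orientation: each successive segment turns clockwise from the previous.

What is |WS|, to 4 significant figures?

6.381

L is at the origin; LW runs at 130.7° with length 23.8, so W = (-15.52, 18.04). LW is perpendicular to WD, so WD runs at 40.70°; with |WD| = 20.9, D = (0.3251, 31.67). ∠WDF = 46.6° gives DF at -92.70° from the x-axis; with |DF| = 9.4, F = (-0.1177, 22.28). The perpendicularity gives FS at right angles to DF, so FS runs at 177.3°; with |FS| = 19.2, S = (-19.30, 23.19). Then |WS| = |S − W| = 6.381.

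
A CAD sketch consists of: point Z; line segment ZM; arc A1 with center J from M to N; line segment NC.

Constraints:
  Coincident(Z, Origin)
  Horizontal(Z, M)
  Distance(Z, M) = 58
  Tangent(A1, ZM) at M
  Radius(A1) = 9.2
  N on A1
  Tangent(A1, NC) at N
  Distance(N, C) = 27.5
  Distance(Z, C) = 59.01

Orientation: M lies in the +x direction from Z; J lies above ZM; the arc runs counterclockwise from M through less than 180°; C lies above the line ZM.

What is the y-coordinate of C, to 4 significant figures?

35.95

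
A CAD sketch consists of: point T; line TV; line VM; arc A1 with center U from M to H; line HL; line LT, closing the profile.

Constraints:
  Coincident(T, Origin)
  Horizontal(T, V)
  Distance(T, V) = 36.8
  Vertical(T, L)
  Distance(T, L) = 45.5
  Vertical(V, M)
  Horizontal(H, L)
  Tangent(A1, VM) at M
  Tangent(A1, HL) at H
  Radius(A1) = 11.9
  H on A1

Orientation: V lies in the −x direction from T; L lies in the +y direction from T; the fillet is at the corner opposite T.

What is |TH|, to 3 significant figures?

51.9

T is at the origin; T and V share the same y with |TV| = 36.8 and V on the −x side, so V = (-36.8, 0.00). T and L share the same x with |TL| = 45.5 and L on the +y side, so L = (0.00, 45.5). The virtual corner opposite T is at (-36.8, 45.5). The tangent condition forces UM to be normal to VM and A1 meets HL tangentially, so UH is at right angles to HL, with radius 11.9, so the center U sits 11.9 in from both sides at U = (-24.9, 33.6). That places the tangent points at M = (-36.8, 33.6) on VM and H = (-24.9, 45.5) on HL. Then |TH| = |H − T| = 51.9.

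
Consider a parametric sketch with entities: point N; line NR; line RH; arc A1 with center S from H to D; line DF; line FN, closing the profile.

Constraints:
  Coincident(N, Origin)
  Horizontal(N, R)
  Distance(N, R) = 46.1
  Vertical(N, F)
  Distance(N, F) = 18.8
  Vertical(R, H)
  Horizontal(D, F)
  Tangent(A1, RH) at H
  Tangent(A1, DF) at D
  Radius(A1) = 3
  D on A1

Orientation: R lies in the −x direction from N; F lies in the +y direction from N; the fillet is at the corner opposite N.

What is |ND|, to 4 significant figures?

47.02

N is at the origin; NR is horizontal with |NR| = 46.1 and R on the −x side, so R = (-46.10, 0.000). N and F share the same x with |NF| = 18.8 and F on the +y side, so F = (0.000, 18.80). The virtual corner opposite N is at (-46.10, 18.80). A1 meets RH tangentially, so SH is at right angles to RH and the tangent condition forces SD to be normal to DF, with radius 3.0, so the center S sits 3.0 in from both sides at S = (-43.10, 15.80). That places the tangent points at H = (-46.10, 15.80) on RH and D = (-43.10, 18.80) on DF. Then |ND| = |D − N| = 47.02.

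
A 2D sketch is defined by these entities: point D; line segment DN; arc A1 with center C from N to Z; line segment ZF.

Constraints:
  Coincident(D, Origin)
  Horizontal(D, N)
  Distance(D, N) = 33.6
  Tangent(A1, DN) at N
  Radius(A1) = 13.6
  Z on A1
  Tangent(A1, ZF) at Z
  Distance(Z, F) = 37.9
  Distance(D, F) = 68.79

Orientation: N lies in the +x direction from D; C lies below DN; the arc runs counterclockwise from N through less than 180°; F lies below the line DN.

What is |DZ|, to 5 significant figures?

31.184

D is at the origin; DN is horizontal with |DN| = 33.6 and N on the +x side, so N = (33.600, 0.0000). The tangent condition forces CN to be normal to DN, so C = N + (0, -13.6) = (33.600, -13.600). Since CZ ⟂ ZF (tangency), |CF| = √(13.6² + 37.9²) = 40.266 regardless of where Z sits on A1. So F lies on both circle(D, 68.79) and circle(C, 40.266); the below-DN intersection is F = (44.667, -52.315). Z is the foot of the tangent from F: Z = (22.555, -21.535).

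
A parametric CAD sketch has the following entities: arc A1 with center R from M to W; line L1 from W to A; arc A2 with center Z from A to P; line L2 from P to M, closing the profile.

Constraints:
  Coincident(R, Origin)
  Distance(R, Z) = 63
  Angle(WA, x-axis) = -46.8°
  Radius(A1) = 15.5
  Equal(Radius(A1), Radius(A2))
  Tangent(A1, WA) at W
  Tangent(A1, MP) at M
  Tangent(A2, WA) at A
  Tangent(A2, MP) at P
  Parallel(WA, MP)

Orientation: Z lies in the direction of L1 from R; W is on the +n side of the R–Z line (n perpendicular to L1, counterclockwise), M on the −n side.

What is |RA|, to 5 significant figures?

64.879

The slot axis is L1's direction at -46.8°, so u = (cos -46.8°, sin -46.8°) = (0.68455, -0.72897) and n = (−sin -46.8°, cos -46.8°) = (0.72897, 0.68455). R is at the origin and Z lies 63.0 along u from R, so Z = 63.0·u = (43.126, -45.925). Tangency of A1 to both parallel lines with radius 15.5 puts W and M at R ± 15.5·n: W = (11.299, 10.610), M = (-11.299, -10.610). Equal radii place A and P the same way about Z: A = Z + 15.5·n = (54.425, -35.315), P = Z − 15.5·n = (31.827, -56.536). Then |RA| = |A − R| = 64.879.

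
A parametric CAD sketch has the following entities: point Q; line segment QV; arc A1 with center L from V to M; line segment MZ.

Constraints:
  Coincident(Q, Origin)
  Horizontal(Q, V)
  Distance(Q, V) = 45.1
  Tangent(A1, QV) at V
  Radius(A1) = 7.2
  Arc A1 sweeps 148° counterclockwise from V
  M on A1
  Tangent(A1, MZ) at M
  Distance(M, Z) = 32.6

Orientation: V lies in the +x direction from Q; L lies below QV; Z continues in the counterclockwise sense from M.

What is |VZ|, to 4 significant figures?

38.77

On A1, V sits at bearing 90° from L; a 148° counterclockwise sweep puts M at bearing 238°, so M = L + 7.2·(cos 238°, sin 238°) = (41.28, -13.31). Since A1 is tangent to MZ there, LM ⟂ MZ, so MZ runs along (−sin 238°, cos 238°); with |MZ| = 32.6, Z = (68.93, -30.58). Then |VZ| = |Z − V| = 38.77.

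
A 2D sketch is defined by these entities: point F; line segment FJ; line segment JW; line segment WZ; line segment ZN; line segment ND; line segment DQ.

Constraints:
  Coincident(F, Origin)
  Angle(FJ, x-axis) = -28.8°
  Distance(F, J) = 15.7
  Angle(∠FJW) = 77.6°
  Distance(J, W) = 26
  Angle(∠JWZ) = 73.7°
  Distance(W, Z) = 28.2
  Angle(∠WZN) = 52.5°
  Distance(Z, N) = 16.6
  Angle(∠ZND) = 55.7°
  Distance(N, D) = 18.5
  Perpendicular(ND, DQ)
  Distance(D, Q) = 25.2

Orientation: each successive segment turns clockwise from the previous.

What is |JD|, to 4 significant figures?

29.79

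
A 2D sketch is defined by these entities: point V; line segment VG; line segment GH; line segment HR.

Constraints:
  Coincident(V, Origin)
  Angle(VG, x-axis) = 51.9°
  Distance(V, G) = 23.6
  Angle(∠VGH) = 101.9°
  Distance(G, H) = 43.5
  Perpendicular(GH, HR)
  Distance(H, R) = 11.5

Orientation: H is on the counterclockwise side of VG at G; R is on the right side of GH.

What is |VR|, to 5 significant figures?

59.464

V is at the origin; VG runs at 51.9° with length 23.6, so G = 23.6·(cos 51.9°, sin 51.9°) = (14.562, 18.572). ∠VGH = 101.9°, so GH runs at 51.9° + (180° − 101.9°) = 130.00° from the x-axis; with |GH| = 43.5, H = G + 43.5·(cos 130.00°, sin 130.00°) = (-13.399, 51.895). GH is perpendicular to HR; with |HR| = 11.5 on the right of GH, R = H + 11.5·(0.76604, 0.64279) = (-4.5897, 59.287). Then |VR| = |R − V| = 59.464.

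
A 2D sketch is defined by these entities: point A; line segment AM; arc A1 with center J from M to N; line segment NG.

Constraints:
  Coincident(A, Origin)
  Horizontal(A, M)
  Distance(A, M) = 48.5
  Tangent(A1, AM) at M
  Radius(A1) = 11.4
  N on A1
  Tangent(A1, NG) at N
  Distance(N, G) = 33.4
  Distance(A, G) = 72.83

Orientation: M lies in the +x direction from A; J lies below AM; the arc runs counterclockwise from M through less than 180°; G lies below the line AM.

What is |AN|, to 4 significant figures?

42.61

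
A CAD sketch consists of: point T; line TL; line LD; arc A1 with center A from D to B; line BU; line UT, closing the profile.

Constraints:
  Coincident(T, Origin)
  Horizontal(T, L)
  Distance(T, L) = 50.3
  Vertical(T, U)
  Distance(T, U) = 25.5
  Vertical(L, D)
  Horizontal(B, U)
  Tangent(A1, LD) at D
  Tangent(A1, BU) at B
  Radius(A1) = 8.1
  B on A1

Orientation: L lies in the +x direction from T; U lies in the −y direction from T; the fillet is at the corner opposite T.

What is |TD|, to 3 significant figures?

53.2

T is at the origin; T and L share the same y with |TL| = 50.3 and L on the +x side, so L = (50.3, 0.00). T and U share the same x with |TU| = 25.5 and U on the −y side, so U = (0.00, -25.5). The virtual corner opposite T is at (50.3, -25.5). A1 meets LD tangentially, so AD is at right angles to LD and tangency of A1 to BU means the radius AB is perpendicular to BU, with radius 8.1, so the center A sits 8.1 in from both sides at A = (42.2, -17.4). That places the tangent points at D = (50.3, -17.4) on LD and B = (42.2, -25.5) on BU. Then |TD| = |D − T| = 53.2.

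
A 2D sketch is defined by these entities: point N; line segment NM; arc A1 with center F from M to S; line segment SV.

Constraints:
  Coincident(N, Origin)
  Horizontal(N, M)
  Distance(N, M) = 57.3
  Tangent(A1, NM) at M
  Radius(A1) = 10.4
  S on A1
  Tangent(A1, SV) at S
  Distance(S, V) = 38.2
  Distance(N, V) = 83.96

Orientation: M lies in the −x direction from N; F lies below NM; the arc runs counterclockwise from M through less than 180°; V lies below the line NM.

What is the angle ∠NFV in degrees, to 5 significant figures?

116.96°

N is at the origin; N and M share the same y with |NM| = 57.3 and M on the −x side, so M = (-57.300, 0.0000). A1 meets NM tangentially, so FM is at right angles to NM, so F = M + (0, -10.4) = (-57.300, -10.400). Since FS ⟂ SV (tangency), |FV| = √(10.4² + 38.2²) = 39.590 regardless of where S sits on A1. So V lies on both circle(N, 83.96) and circle(F, 39.590); the below-NM intersection is V = (-68.657, -48.326). S is the foot of the tangent from V: S = (-67.697, -10.138).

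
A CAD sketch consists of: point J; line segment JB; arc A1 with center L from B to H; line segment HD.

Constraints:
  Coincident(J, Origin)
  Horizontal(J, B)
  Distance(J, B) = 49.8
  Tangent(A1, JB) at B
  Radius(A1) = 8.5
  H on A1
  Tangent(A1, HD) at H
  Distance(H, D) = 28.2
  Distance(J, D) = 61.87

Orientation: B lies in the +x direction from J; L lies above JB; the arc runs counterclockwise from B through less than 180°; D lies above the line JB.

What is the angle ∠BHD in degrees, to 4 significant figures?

125.7°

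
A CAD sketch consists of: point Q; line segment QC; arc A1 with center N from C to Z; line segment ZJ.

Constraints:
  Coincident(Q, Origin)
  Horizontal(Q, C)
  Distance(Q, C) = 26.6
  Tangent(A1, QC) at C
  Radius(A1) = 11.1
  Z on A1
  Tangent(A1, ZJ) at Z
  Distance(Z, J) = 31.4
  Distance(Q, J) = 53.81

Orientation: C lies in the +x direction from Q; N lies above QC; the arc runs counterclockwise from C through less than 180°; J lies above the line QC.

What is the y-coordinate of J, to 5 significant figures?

44.142

Q is at the origin; Q and C share the same y with |QC| = 26.6 and C on the +x side, so C = (26.600, 0.0000). A1 meets QC tangentially, so NC is at right angles to QC, so N = C + (0, 11.1) = (26.600, 11.100). Since NZ ⟂ ZJ (tangency), |NJ| = √(11.1² + 31.4²) = 33.304 regardless of where Z sits on A1. So J lies on both circle(Q, 53.81) and circle(N, 33.304); the above-QC intersection is J = (30.774, 44.142). Z is the foot of the tangent from J: Z = (37.446, 13.459).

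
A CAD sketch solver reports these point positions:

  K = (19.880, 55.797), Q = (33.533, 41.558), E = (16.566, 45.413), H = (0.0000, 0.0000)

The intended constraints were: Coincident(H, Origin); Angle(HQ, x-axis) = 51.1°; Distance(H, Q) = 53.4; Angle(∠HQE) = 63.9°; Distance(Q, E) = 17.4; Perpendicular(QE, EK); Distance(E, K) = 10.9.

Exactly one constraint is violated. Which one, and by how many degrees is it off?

Perpendicular(QE, EK) — off by 4.90°.

H = (0.00, 0.00) ✓; HQ at 51.10° ✓; |HQ| = 53.40 ✓; ∠HQE = 63.90° ✓; |QE| = 17.40 ✓; ∠(QE, EK) = 94.90° ✗; |EK| = 10.90 ✓.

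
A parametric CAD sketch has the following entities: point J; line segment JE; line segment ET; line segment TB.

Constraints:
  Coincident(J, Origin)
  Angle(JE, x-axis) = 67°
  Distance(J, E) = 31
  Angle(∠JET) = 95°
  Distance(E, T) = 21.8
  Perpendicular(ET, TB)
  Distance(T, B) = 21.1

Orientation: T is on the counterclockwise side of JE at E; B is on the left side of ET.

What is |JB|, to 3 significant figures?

26.4

J is at the origin; JE runs at 67.0° with length 31.0, so E = 31.0·(cos 67.0°, sin 67.0°) = (12.1, 28.5). ∠JET = 95.0°, so ET runs at 67.0° + (180° − 95.0°) = 152° from the x-axis; with |ET| = 21.8, T = E + 21.8·(cos 152°, sin 152°) = (-7.14, 38.8). ET is perpendicular to TB; with |TB| = 21.1 on the left of ET, B = T + 21.1·(-0.469, -0.883) = (-17.0, 20.1). Then |JB| = |B − J| = 26.4.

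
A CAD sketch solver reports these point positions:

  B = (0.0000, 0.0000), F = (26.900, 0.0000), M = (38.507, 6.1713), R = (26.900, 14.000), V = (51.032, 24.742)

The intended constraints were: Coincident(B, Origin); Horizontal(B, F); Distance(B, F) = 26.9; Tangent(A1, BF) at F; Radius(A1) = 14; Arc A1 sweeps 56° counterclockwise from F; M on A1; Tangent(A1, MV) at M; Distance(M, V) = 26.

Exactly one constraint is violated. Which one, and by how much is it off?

Distance(M, V) = 26 — off by 3.60.

B = (0.00, 0.00) ✓; B.y = 0.00, F.y = 0.00 ✓; |BF| = 26.90 ✓; ∠(RF, FB) = 90.00° ✓; |RF| = 14.00 ✓; bearing(R→M) − bearing(R→F) = 56.00° ✓; |RM| = 14.00 ✓; ∠(RM, MV) = 90.00° ✓; |MV| = 22.40 ✗.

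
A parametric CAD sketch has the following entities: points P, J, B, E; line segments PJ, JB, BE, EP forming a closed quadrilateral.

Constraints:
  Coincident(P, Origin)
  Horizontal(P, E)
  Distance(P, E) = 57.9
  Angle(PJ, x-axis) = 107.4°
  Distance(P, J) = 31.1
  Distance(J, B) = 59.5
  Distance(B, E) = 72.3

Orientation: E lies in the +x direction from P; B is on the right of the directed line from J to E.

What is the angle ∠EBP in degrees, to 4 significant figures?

50.68°

Checks: |JB| = 59.50 ✓; |BE| = 72.30 ✓.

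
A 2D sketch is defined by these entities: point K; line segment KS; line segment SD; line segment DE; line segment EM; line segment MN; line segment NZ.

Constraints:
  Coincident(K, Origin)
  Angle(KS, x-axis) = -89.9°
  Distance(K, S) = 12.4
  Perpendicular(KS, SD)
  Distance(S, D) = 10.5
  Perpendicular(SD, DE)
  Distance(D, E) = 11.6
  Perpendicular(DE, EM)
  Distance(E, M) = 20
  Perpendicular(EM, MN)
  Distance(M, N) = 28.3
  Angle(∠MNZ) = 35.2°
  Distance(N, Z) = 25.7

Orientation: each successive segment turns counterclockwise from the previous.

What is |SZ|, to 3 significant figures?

6.84

EM ⟂ MN, so MN runs at -89.9°; with |MN| = 28.3, N = (-9.45, -29.1). ∠MNZ = 35.2° gives NZ at 54.9° from the x-axis; with |NZ| = 25.7, Z = (5.33, -8.09). Then |SZ| = |Z − S| = 6.84.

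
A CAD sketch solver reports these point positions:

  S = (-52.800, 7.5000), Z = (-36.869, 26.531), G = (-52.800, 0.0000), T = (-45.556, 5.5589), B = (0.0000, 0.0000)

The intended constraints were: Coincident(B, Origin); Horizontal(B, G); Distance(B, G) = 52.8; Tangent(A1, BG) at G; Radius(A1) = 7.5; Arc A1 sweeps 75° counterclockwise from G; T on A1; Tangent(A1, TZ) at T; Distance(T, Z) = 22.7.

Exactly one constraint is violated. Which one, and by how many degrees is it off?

Tangent(A1, TZ) at T — off by 7.50°.

B = (0.00, 0.00) ✓; B.y = 0.00, G.y = 0.00 ✓; |BG| = 52.80 ✓; ∠(SG, GB) = 90.00° ✓; |SG| = 7.500 ✓; bearing(S→T) − bearing(S→G) = 75.00° ✓; |ST| = 7.500 ✓; ∠(ST, TZ) = 97.50° ✗; |TZ| = 22.70 ✓.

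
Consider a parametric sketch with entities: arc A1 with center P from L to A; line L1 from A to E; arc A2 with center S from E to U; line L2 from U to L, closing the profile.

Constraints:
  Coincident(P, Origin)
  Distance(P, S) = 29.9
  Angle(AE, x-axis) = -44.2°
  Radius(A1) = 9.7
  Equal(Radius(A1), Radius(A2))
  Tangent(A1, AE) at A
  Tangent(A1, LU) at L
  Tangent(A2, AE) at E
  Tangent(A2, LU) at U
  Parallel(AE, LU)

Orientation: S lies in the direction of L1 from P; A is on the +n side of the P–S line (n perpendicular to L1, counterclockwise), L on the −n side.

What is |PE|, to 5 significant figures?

31.434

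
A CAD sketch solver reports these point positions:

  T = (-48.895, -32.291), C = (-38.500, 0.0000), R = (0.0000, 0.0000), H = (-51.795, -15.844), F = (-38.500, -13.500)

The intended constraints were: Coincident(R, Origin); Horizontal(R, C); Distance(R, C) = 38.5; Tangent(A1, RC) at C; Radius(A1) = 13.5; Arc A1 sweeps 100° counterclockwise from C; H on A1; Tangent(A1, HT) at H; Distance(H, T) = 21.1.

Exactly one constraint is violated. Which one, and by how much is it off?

Distance(H, T) = 21.1 — off by 4.40.

R = (0.00, 0.00) ✓; R.y = 0.00, C.y = 0.00 ✓; |RC| = 38.50 ✓; ∠(FC, CR) = 90.00° ✓; |FC| = 13.50 ✓; bearing(F→H) − bearing(F→C) = 100.0° ✓; |FH| = 13.50 ✓; ∠(FH, HT) = 90.00° ✓; |HT| = 16.70 ✗.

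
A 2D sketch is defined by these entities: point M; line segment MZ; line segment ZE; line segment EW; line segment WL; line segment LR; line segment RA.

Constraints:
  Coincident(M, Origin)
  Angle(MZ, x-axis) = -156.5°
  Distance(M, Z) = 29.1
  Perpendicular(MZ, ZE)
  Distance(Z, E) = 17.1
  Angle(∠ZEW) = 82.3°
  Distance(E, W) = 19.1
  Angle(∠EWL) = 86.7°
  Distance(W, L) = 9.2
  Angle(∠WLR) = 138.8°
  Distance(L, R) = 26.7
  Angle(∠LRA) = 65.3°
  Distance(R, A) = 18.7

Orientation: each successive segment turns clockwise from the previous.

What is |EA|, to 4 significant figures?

12.71

M is at the origin; MZ runs at -156.5° with length 29.1, so Z = (-26.69, -11.60). MZ is perpendicular to ZE, so ZE runs at 113.5°; with |ZE| = 17.1, E = (-33.51, 4.078). ∠ZEW = 82.3° gives EW at 15.80° from the x-axis; with |EW| = 19.1, W = (-15.13, 9.279). ∠EWL = 86.7° gives WL at -77.50° from the x-axis; with |WL| = 9.2, L = (-13.14, 0.2968). ∠WLR = 138.8° gives LR at -118.7° from the x-axis; with |LR| = 26.7, R = (-25.96, -23.12). ∠LRA = 65.3° gives RA at 126.6° from the x-axis; with |RA| = 18.7, A = (-37.11, -8.110). Then |EA| = |A − E| = 12.71.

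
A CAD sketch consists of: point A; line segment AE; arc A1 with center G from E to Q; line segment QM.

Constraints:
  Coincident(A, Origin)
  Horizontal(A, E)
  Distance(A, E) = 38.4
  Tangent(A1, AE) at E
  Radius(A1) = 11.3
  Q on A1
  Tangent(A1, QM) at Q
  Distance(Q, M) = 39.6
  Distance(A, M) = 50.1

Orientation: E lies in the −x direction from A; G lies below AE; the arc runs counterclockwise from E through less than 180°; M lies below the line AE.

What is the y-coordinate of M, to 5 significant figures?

-46.881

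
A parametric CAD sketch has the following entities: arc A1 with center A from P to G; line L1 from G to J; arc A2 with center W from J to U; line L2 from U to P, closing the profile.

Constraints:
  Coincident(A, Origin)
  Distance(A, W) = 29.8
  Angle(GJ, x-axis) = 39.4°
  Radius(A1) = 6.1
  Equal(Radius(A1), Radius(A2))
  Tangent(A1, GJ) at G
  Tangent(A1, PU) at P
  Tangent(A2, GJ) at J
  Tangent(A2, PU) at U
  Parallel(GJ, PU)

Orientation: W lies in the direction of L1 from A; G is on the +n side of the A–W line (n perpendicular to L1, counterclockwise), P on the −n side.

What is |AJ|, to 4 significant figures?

30.42

The slot axis is L1's direction at 39.4°, so u = (cos 39.4°, sin 39.4°) = (0.7727, 0.6347) and n = (−sin 39.4°, cos 39.4°) = (-0.6347, 0.7727). A is at the origin and W lies 29.8 along u from A, so W = 29.8·u = (23.03, 18.91). Tangency of A1 to both parallel lines with radius 6.1 puts G and P at A ± 6.1·n: G = (-3.872, 4.714), P = (3.872, -4.714). Equal radii place J and U the same way about W: J = W + 6.1·n = (19.16, 23.63), U = W − 6.1·n = (26.90, 14.20). Then |AJ| = |J − A| = 30.42.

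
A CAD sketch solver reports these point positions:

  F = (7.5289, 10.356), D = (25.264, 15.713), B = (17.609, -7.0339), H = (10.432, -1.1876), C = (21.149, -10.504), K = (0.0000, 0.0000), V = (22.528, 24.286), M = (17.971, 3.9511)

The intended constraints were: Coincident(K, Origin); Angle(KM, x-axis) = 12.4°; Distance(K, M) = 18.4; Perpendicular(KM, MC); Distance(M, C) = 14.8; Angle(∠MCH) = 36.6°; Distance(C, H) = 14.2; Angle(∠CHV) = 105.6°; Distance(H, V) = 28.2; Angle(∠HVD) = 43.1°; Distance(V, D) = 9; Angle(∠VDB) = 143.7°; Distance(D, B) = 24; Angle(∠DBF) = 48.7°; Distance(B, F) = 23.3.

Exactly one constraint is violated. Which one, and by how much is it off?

Distance(B, F) = 23.3 — off by 3.20.

K = (0.00, 0.00) ✓; KM at 12.40° ✓; |KM| = 18.40 ✓; ∠(KM, MC) = 90.00° ✓; |MC| = 14.80 ✓; ∠MCH = 36.60° ✓; |CH| = 14.20 ✓; ∠CHV = 105.6° ✓; |HV| = 28.20 ✓; ∠HVD = 43.10° ✓; |VD| = 8.999 ✓; ∠VDB = 143.7° ✓; |DB| = 24.00 ✓; ∠DBF = 48.70° ✓; |BF| = 20.10 ✗.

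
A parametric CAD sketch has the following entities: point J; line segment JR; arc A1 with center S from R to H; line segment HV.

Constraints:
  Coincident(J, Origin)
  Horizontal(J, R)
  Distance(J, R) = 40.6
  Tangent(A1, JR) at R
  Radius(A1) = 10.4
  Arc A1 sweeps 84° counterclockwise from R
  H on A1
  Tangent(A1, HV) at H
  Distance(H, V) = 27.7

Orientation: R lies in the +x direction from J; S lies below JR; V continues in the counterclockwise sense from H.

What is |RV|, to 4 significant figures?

39.17

J is at the origin; JR is horizontal with |JR| = 40.6 and R on the +x side, so R = (40.60, 0.000). The tangent condition forces SR to be normal to JR, so S = R + (0, -10.4) = (40.60, -10.40). On A1, R sits at bearing 90° from S; an 84° counterclockwise sweep puts H at bearing 174°, so H = S + 10.4·(cos 174°, sin 174°) = (30.26, -9.313). Tangency of A1 to HV means the radius SH is perpendicular to HV, so HV runs along (−sin 174°, cos 174°); with |HV| = 27.7, V = (27.36, -36.86). Then |RV| = |V − R| = 39.17.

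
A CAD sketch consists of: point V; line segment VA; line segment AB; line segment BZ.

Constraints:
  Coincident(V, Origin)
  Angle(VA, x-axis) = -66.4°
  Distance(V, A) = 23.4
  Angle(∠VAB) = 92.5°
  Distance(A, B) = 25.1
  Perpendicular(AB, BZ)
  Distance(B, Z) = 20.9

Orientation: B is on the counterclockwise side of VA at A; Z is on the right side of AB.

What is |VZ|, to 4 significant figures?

51.41

V is at the origin; VA runs at -66.4° with length 23.4, so A = 23.4·(cos -66.4°, sin -66.4°) = (9.368, -21.44). ∠VAB = 92.5°, so AB runs at -66.4° + (180° − 92.5°) = 21.10° from the x-axis; with |AB| = 25.1, B = A + 25.1·(cos 21.10°, sin 21.10°) = (32.79, -12.41). AB is perpendicular to BZ; with |BZ| = 20.9 on the right of AB, Z = B + 20.9·(0.3600, -0.9330) = (40.31, -31.91). Then |VZ| = |Z − V| = 51.41.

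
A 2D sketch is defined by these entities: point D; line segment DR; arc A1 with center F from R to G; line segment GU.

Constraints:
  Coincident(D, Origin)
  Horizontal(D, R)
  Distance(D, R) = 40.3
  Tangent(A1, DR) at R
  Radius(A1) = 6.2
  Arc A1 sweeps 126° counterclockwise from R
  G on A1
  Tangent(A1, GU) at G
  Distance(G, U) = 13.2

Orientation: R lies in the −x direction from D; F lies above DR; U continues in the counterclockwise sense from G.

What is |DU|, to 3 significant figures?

47.7

D is at the origin; D and R share the same y with |DR| = 40.3 and R on the −x side, so R = (-40.3, 0.00). Tangency of A1 to DR means the radius FR is perpendicular to DR, so F = R + (0, 6.2) = (-40.3, 6.20). On A1, R sits at bearing -90° from F; a 126° counterclockwise sweep puts G at bearing 36°, so G = F + 6.2·(cos 36°, sin 36°) = (-35.3, 9.84). Since A1 is tangent to GU there, FG ⟂ GU, so GU runs along (−sin 36°, cos 36°); with |GU| = 13.2, U = (-43.0, 20.5). Then |DU| = |U − D| = 47.7.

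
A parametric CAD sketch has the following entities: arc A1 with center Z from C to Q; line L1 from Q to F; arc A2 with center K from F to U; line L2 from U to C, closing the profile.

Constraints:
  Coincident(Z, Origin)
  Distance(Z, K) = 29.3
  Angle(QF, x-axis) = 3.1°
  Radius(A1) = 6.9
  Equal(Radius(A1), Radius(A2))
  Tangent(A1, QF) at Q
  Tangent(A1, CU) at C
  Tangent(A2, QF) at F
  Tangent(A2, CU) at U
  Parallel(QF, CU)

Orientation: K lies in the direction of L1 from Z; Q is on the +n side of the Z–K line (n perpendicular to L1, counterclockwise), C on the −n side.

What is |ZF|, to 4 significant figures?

30.10

The slot axis is L1's direction at 3.1°, so u = (cos 3.1°, sin 3.1°) = (0.9985, 0.05408) and n = (−sin 3.1°, cos 3.1°) = (-0.05408, 0.9985). Z is at the origin and K lies 29.3 along u from Z, so K = 29.3·u = (29.26, 1.585). Tangency of A1 to both parallel lines with radius 6.9 puts Q and C at Z ± 6.9·n: Q = (-0.3731, 6.890), C = (0.3731, -6.890). Equal radii place F and U the same way about K: F = K + 6.9·n = (28.88, 8.474), U = K − 6.9·n = (29.63, -5.305). Then |ZF| = |F − Z| = 30.10.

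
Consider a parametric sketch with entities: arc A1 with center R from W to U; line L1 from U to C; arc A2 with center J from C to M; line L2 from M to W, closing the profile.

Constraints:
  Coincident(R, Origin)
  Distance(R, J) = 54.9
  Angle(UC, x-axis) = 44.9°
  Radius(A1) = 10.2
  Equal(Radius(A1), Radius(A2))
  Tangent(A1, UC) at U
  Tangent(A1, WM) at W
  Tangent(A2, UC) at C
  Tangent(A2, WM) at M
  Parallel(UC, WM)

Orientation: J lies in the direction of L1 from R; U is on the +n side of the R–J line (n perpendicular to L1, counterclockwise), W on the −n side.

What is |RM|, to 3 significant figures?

55.8

The slot axis is L1's direction at 44.9°, so u = (cos 44.9°, sin 44.9°) = (0.708, 0.706) and n = (−sin 44.9°, cos 44.9°) = (-0.706, 0.708). R is at the origin and J lies 54.9 along u from R, so J = 54.9·u = (38.9, 38.8). Tangency of A1 to both parallel lines with radius 10.2 puts U and W at R ± 10.2·n: U = (-7.20, 7.23), W = (7.20, -7.23). Equal radii place C and M the same way about J: C = J + 10.2·n = (31.7, 46.0), M = J − 10.2·n = (46.1, 31.5). Then |RM| = |M − R| = 55.8.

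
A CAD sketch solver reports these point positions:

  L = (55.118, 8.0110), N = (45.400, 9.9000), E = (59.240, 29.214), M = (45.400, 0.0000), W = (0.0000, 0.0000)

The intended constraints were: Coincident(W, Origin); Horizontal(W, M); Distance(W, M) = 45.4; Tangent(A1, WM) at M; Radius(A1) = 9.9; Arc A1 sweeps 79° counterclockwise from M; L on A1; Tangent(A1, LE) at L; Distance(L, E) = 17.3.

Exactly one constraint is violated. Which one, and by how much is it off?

Distance(L, E) = 17.3 — off by 4.30.

W = (0.00, 0.00) ✓; W.y = 0.00, M.y = 0.00 ✓; |WM| = 45.40 ✓; ∠(NM, MW) = 90.00° ✓; |NM| = 9.900 ✓; bearing(N→L) − bearing(N→M) = 79.00° ✓; |NL| = 9.900 ✓; ∠(NL, LE) = 90.00° ✓; |LE| = 21.60 ✗.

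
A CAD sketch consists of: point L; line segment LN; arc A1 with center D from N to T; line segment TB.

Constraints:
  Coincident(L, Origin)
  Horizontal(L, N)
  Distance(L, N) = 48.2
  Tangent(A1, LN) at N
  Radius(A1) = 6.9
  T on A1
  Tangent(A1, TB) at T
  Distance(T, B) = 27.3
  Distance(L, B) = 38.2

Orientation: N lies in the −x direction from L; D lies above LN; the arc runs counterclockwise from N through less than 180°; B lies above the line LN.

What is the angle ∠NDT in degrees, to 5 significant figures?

57.605°

L is at the origin; LN is horizontal with |LN| = 48.2 and N on the −x side, so N = (-48.200, 0.0000). Tangency of A1 to LN means the radius DN is perpendicular to LN, so D = N + (0, 6.9) = (-48.200, 6.9000). Since DT ⟂ TB (tangency), |DB| = √(6.9² + 27.3²) = 28.158 regardless of where T sits on A1. So B lies on both circle(L, 38.2) and circle(D, 28.158); the above-LN intersection is B = (-27.748, 26.255). T is the foot of the tangent from B: T = (-42.374, 3.2033).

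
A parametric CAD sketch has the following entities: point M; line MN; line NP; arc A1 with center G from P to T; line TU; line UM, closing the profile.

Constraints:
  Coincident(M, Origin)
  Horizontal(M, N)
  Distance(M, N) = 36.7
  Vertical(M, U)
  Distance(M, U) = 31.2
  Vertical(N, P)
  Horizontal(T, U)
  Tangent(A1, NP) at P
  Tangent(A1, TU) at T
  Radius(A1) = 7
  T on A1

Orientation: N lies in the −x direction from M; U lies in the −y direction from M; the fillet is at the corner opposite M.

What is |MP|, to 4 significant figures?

43.96

M is at the origin; MN is horizontal with |MN| = 36.7 and N on the −x side, so N = (-36.70, 0.000). MU is vertical with |MU| = 31.2 and U on the −y side, so U = (0.000, -31.20). The virtual corner opposite M is at (-36.70, -31.20). A1 meets NP tangentially, so GP is at right angles to NP and A1 meets TU tangentially, so GT is at right angles to TU, with radius 7.0, so the center G sits 7.0 in from both sides at G = (-29.70, -24.20). That places the tangent points at P = (-36.70, -24.20) on NP and T = (-29.70, -31.20) on TU. Then |MP| = |P − M| = 43.96.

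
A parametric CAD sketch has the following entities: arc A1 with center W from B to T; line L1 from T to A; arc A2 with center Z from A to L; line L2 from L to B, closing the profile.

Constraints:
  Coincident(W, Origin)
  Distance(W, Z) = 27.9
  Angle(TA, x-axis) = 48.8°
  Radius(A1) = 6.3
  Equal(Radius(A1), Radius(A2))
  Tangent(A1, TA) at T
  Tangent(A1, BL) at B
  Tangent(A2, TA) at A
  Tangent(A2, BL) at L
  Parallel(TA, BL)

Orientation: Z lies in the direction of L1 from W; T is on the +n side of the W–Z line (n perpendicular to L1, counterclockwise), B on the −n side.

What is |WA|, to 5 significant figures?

28.602

The slot axis is L1's direction at 48.8°, so u = (cos 48.8°, sin 48.8°) = (0.65869, 0.75241) and n = (−sin 48.8°, cos 48.8°) = (-0.75241, 0.65869). W is at the origin and Z lies 27.9 along u from W, so Z = 27.9·u = (18.377, 20.992). Tangency of A1 to both parallel lines with radius 6.3 puts T and B at W ± 6.3·n: T = (-4.7402, 4.1497), B = (4.7402, -4.1497). Equal radii place A and L the same way about Z: A = Z + 6.3·n = (13.637, 25.142), L = Z − 6.3·n = (23.118, 16.843). Then |WA| = |A − W| = 28.602.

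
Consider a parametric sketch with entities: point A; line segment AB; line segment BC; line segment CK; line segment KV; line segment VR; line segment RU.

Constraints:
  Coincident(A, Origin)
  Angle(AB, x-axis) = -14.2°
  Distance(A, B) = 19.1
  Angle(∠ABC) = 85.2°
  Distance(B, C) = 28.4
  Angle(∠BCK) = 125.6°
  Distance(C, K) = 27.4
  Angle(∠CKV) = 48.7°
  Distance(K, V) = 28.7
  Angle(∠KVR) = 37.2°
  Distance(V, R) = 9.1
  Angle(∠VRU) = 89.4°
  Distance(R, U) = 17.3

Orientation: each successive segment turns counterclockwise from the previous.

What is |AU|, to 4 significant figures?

32.57

A is at the origin; AB runs at -14.2° with length 19.1, so B = (18.52, -4.685). ∠ABC = 85.2° gives BC at 80.60° from the x-axis; with |BC| = 28.4, C = (23.15, 23.33). ∠BCK = 125.6° gives CK at 135.0° from the x-axis; with |CK| = 27.4, K = (3.780, 42.71). ∠CKV = 48.7° gives KV at -93.70° from the x-axis; with |KV| = 28.7, V = (1.928, 14.07). ∠KVR = 37.2° gives VR at 49.10° from the x-axis; with |VR| = 9.1, R = (7.886, 20.95). ∠VRU = 89.4° gives RU at 139.7° from the x-axis; with |RU| = 17.3, U = (-5.308, 32.14). Then |AU| = |U − A| = 32.57.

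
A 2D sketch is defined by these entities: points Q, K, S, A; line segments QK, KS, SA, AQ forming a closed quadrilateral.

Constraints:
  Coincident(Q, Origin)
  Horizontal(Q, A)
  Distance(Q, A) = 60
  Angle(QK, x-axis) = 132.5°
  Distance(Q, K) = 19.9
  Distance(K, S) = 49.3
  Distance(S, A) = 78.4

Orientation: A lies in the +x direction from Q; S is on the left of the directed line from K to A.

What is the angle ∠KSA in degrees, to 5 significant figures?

67.424°

Checks: |KS| = 49.30 ✓; |SA| = 78.40 ✓.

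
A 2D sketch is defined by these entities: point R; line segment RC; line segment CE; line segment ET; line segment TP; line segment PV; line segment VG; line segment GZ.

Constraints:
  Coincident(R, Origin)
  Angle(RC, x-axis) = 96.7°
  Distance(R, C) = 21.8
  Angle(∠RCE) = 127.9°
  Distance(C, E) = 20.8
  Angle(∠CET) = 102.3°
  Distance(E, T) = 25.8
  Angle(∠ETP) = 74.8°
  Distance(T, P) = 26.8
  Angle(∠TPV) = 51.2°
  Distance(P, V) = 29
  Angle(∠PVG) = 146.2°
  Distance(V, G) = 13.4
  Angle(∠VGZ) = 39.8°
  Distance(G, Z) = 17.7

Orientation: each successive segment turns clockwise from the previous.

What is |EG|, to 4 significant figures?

11.06

R is at the origin; RC runs at 96.7° with length 21.8, so C = (-2.543, 21.65). ∠RCE = 127.9° gives CE at 44.60° from the x-axis; with |CE| = 20.8, E = (12.27, 36.26). ∠CET = 102.3° gives ET at -33.10° from the x-axis; with |ET| = 25.8, T = (33.88, 22.17). ∠ETP = 74.8° gives TP at -138.3° from the x-axis; with |TP| = 26.8, P = (13.87, 4.338). ∠TPV = 51.2° gives PV at 92.90° from the x-axis; with |PV| = 29.0, V = (12.40, 33.30). ∠PVG = 146.2° gives VG at 59.10° from the x-axis; with |VG| = 13.4, G = (19.28, 44.80). Then |EG| = |G − E| = 11.06.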